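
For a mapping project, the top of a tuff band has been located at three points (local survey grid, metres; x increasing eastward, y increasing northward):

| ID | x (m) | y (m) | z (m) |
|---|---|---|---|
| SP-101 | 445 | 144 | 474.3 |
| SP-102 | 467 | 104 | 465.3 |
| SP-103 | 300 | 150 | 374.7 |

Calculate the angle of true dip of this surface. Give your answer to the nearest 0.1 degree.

43.3°

Two edge vectors: SP-101→SP-102 = (22, -40, -9), SP-101→SP-103 = (-145, 6, -99.6).
Normal n = (SP-101→SP-102) × (SP-101→SP-103) = (4038, 3496.2, -5668).
So ∂z/∂x = −n_x/n_z = 0.71242 and ∂z/∂y = −n_y/n_z = 0.61683.
Gradient magnitude |∇z| = √(a² + b²) = √(0.50754 + 0.38048) = 0.94235.
True dip = arctan(0.94235) = 43.3°, dipping toward SW (azimuth ≈ 229°).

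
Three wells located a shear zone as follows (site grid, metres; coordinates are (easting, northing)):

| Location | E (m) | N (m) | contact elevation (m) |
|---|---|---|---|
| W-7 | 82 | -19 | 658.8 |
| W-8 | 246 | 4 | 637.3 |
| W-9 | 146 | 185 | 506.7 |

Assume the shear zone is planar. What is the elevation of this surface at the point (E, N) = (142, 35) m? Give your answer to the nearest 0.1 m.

617.3 m

Two edge vectors: W-7→W-8 = (164, 23, -21.5), W-7→W-9 = (64, 204, -152.1).
Normal n = (W-7→W-8) × (W-7→W-9) = (887.7, 23568.4, 31984).
So ∂z/∂E = −n_x/n_z = −0.02775 and ∂z/∂N = −n_y/n_z = −0.73688.
Intercept c from W-7: 658.8 + 2.28 − 14.00 = 647.08.
At (142, 35): z = −3.9 − 25.8 + 647.08 = 617.3 m.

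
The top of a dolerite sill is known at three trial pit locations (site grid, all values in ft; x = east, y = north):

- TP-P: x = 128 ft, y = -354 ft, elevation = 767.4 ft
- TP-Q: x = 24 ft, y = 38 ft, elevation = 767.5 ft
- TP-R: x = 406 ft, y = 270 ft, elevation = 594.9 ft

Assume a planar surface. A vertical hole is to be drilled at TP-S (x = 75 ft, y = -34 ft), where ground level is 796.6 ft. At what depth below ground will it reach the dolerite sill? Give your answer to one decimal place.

Let the plane be z = a·x + b·y + c.
TP-Q−TP-P: −104a + 392b = 0.1;  TP-R−TP-P: 278a + 624b = −172.5.
Solving gives a = −0.38927, b = −0.10302.
Then c = 767.4 − a·128 − b·-354 = 780.76.
At (75, -34): z_contact = −29.19 + 3.50 + 780.76 = 755.06 ft.
Depth below ground = 796.6 − 755.06 = 41.5 ft.

41.5 ft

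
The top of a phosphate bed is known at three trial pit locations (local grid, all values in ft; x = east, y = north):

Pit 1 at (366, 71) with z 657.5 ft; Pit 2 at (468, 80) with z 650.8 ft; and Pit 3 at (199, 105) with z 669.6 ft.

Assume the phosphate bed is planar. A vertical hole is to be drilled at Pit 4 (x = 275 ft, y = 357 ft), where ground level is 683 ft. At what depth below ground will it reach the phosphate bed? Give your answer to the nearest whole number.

13 ft

Let the plane be z = a·x + b·y + c.
Pit 2−Pit 1: 102a + 9b = −6.7;  Pit 3−Pit 1: −167a + 34b = 12.1.
Solving gives a = −0.06773, b = 0.02319.
Then c = 657.5 − a·366 − b·71 = 680.64.
At (275, 357): z_contact = −18.6 + 8.3 + 680.64 = 670.3 ft.
Depth below ground = 683 − 670.3 = 13 ft.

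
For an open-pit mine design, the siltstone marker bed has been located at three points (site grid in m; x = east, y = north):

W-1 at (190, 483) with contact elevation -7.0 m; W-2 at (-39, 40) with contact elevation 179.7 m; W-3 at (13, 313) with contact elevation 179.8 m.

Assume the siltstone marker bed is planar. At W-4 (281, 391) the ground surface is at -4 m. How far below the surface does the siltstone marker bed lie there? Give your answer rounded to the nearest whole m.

143 m

Two edge vectors: W-1→W-2 = (-229, -443, 186.7), W-1→W-3 = (-177, -170, 186.8).
Normal n = (W-1→W-2) × (W-1→W-3) = (-51013.4, 9731.3, -39481).
So ∂z/∂x = −n_x/n_z = −1.29210 and ∂z/∂y = −n_y/n_z = 0.24648.
Intercept c from W-1: -7 + 245.50 − 119.05 = 119.45.
At (281, 391): z_contact = −363.1 + 96.4 + 119.45 = -147.3 m.
Depth below ground = -4 − (-147.3) = 143 m.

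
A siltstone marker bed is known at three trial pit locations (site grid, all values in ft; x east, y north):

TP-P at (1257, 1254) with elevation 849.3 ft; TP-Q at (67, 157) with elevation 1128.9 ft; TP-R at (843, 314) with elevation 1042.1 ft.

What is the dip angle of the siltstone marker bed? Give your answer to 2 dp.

Two edge vectors: TP-P→TP-Q = (-1190, -1097, 279.6), TP-P→TP-R = (-414, -940, 192.8).
Normal n = (TP-P→TP-Q) × (TP-P→TP-R) = (51322.4, 113677.6, 664442).
So ∂z/∂x = −n_x/n_z = −0.07724 and ∂z/∂y = −n_y/n_z = −0.17109.
Gradient magnitude |∇z| = √(a² + b²) = √(0.00597 + 0.02927) = 0.18772.
True dip = arctan(0.18772) = 10.63°, dipping toward NNE (azimuth ≈ 024°).

10.63°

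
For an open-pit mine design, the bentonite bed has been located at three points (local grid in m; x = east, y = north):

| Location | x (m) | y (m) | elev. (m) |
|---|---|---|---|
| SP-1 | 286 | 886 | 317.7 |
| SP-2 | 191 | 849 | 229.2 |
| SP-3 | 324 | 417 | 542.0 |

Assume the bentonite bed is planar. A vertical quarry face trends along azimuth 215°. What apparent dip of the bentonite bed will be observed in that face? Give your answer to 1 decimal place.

Let the plane be z = a·x + b·y + c.
SP-2−SP-1: −95a − 37b = −88.5;  SP-3−SP-1: 38a − 469b = 224.3.
Solving gives a = 1.08365, b = −0.39045.
Unit vector along 215° is (sin 215°, cos 215°) = (-0.5736, -0.8192).
Slope in that direction = a·(-0.5736) + b·(-0.8192) = −0.30172.
Apparent dip = arctan|0.30172| = 16.8° (true dip is 49.0°, so apparent ≤ true as expected).

16.8°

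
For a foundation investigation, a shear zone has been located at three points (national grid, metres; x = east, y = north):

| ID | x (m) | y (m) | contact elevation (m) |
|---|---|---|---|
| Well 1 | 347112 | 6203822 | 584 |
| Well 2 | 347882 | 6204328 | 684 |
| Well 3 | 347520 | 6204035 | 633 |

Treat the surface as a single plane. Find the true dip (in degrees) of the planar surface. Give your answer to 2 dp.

6.25°

Two edge vectors: Well 1→Well 2 = (770, 506, 100), Well 1→Well 3 = (408, 213, 49).
Normal n = (Well 1→Well 2) × (Well 1→Well 3) = (3494, 3070, -42438).
So ∂z/∂x = −n_x/n_z = 0.08233 and ∂z/∂y = −n_y/n_z = 0.07234.
Gradient magnitude |∇z| = √(a² + b²) = √(0.00678 + 0.00523) = 0.10960.
True dip = arctan(0.10960) = 6.25°, dipping toward SW (azimuth ≈ 229°).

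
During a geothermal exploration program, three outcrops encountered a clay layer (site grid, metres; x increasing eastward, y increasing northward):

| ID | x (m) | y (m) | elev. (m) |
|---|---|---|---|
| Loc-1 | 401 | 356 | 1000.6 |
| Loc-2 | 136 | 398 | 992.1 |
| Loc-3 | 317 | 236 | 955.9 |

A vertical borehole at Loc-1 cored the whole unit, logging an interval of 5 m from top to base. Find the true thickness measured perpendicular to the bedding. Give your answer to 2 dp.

4.75 m

Two edge vectors: Loc-1→Loc-2 = (-265, 42, -8.5), Loc-1→Loc-3 = (-84, -120, -44.7).
Normal n = (Loc-1→Loc-2) × (Loc-1→Loc-3) = (-2897.4, -11131.5, 35328).
So ∂z/∂x = −n_x/n_z = 0.08201 and ∂z/∂y = −n_y/n_z = 0.31509.
|∇z| = √(a²+b²) = 0.32559, so dip δ = arctan(0.32559) = 18.03°.
True thickness = vertical thickness × cos δ = 5 × cos 18.03° = 4.75 m.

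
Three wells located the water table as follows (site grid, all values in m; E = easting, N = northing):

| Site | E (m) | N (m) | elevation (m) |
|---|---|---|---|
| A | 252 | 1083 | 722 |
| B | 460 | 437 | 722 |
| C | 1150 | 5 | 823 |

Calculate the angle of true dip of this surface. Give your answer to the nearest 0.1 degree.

10.9°

Let the plane be z = a·E + b·N + c.
B−A: 208a − 646b = 0;  C−A: 898a − 1078b = 101.
Solving gives a = 0.18334, b = 0.05903.
Gradient magnitude |∇z| = √(a² + b²) = √(0.03361 + 0.00348) = 0.19260.
True dip = arctan(0.19260) = 10.9°, dipping toward WSW (azimuth ≈ 252°).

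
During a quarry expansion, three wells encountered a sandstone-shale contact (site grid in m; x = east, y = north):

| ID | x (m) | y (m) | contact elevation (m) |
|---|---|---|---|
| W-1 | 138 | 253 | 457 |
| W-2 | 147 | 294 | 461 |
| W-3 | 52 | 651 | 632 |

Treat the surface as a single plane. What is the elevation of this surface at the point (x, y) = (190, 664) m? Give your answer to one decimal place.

Let the plane be z = a·x + b·y + c.
W-2−W-1: 9a + 41b = 4;  W-3−W-1: −86a + 398b = 175.
Solving gives a = −0.78545, b = 0.26998.
Then c = 457 − a·138 − b·253 = 497.09.
At (190, 664): z = −149.2 + 179.3 + 497.09 = 527.1 m.

527.1 m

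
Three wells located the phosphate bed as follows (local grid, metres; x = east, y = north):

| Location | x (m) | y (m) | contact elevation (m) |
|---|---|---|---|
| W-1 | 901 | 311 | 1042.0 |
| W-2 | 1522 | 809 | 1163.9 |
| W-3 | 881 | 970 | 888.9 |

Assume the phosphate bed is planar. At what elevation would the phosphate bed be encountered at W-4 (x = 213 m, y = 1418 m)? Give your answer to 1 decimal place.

Let the plane be z = a·x + b·y + c.
W-2−W-1: 621a + 498b = 121.9;  W-3−W-1: −20a + 659b = −153.1.
Solving gives a = 0.373512, b = −0.220986.
Then c = 1042 − a·901 − b·311 = 774.19.
At (213, 1418): z = 79.6 − 313.4 + 774.19 = 540.4 m.

540.4 m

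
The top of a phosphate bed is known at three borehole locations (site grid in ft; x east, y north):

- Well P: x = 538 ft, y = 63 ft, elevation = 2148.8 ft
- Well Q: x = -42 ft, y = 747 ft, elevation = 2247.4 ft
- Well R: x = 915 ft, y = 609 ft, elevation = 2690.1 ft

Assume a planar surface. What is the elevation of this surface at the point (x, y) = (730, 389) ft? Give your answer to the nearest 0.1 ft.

2453.8 ft

Two edge vectors: Well P→Well Q = (-580, 684, 98.6), Well P→Well R = (377, 546, 541.3).
Normal n = (Well P→Well Q) × (Well P→Well R) = (316413.6, 351126.2, -574548).
So ∂z/∂x = −n_x/n_z = 0.55072 and ∂z/∂y = −n_y/n_z = 0.61113.
Intercept c from Well P: 2148.8 − 296.29 − 38.50 = 1814.01.
At (730, 389): z = 402.0 + 237.7 + 1814.01 = 2453.8 ft.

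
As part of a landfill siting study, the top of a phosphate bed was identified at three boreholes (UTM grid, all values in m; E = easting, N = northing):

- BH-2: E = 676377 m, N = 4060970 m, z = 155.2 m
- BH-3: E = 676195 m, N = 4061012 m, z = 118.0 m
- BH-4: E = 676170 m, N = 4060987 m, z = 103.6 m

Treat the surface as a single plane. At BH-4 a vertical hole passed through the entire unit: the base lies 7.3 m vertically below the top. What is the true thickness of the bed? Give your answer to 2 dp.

6.76 m

Two edge vectors: BH-2→BH-3 = (-182, 42, -37.2), BH-2→BH-4 = (-207, 17, -51.6).
Normal n = (BH-2→BH-3) × (BH-2→BH-4) = (-1534.8, -1690.8, 5600).
So ∂z/∂E = −n_x/n_z = 0.27407 and ∂z/∂N = −n_y/n_z = 0.30193.
|∇z| = √(a²+b²) = 0.40777, so dip δ = arctan(0.40777) = 22.18°.
True thickness = vertical thickness × cos δ = 7.3 × cos 22.18° = 6.76 m.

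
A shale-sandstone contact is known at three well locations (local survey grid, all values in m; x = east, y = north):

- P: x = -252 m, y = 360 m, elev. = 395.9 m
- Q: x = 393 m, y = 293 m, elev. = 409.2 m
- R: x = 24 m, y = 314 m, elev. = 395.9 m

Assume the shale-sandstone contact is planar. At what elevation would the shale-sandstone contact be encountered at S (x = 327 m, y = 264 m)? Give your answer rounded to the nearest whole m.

396 m

Let the plane be z = a·x + b·y + c.
Q−P: 645a − 67b = 13.3;  R−P: 276a − 46b = 0.
Solving gives a = 0.05473, b = 0.32840.
Then c = 395.9 − a·-252 − b·360 = 291.47.
At (327, 264): z = 17.9 + 86.7 + 291.47 = 396.1 m.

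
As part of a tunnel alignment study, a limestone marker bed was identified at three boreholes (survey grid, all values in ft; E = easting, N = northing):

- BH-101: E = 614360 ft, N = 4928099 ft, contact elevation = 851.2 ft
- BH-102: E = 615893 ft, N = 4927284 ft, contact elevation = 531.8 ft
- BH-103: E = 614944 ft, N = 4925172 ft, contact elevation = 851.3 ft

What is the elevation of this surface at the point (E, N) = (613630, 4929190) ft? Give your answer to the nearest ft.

Let the plane be z = a·E + b·N + c.
BH-102−BH-101: 1533a − 815b = −319.4;  BH-103−BH-101: 584a − 2927b = 0.1.
Solving gives a = −0.23309269, b = −0.04654121.
Then c = 851.2 − a·614360 − b·4928099 = 373413.73.
At (613630, 4929190): z = −143032.7 − 229410.5 + 373413.73 = 970.6 ft.

971 ft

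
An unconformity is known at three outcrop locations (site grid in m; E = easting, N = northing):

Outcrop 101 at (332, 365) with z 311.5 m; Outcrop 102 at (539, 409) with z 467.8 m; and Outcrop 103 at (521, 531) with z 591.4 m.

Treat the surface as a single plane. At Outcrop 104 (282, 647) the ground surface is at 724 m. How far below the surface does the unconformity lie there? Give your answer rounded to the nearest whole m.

131 m

Two edge vectors: Outcrop 101→Outcrop 102 = (207, 44, 156.3), Outcrop 101→Outcrop 103 = (189, 166, 279.9).
Normal n = (Outcrop 101→Outcrop 102) × (Outcrop 101→Outcrop 103) = (-13630.2, -28398.6, 26046).
So ∂z/∂E = −n_x/n_z = 0.52331 and ∂z/∂N = −n_y/n_z = 1.09032.
Intercept c from Outcrop 101: 311.5 − 173.74 − 397.97 = −260.21.
At (282, 647): z_contact = 147.6 + 705.4 − 260.21 = 592.8 m.
Depth below ground = 724 − 592.8 = 131 m.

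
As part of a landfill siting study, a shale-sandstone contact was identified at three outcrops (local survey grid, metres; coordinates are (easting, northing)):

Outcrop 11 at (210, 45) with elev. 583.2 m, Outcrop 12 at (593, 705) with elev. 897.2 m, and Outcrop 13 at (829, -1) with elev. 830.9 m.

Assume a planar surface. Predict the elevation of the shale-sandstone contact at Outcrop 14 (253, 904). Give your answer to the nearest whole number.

802 m

Let the plane be z = a·E + b·N + c.
Outcrop 12−Outcrop 11: 383a + 660b = 314;  Outcrop 13−Outcrop 11: 619a − 46b = 247.7.
Solving gives a = 0.41751, b = 0.23347.
Then c = 583.2 − a·210 − b·45 = 485.02.
At (253, 904): z = 105.6 + 211.1 + 485.02 = 801.7 m.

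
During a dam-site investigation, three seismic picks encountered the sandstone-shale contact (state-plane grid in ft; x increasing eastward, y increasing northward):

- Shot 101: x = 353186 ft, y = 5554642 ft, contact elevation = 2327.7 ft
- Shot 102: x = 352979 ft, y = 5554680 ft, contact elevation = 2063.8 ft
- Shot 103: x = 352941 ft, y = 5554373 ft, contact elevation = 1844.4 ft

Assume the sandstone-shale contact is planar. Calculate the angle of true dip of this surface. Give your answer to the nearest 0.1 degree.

55.9°

Two edge vectors: Shot 101→Shot 102 = (-207, 38, -263.9), Shot 101→Shot 103 = (-245, -269, -483.3).
Normal n = (Shot 101→Shot 102) × (Shot 101→Shot 103) = (-89354.5, -35387.6, 64993).
So ∂z/∂x = −n_x/n_z = 1.37483 and ∂z/∂y = −n_y/n_z = 0.54448.
Gradient magnitude |∇z| = √(a² + b²) = √(1.89016 + 0.29646) = 1.47872.
True dip = arctan(1.47872) = 55.9°, dipping toward WSW (azimuth ≈ 248°).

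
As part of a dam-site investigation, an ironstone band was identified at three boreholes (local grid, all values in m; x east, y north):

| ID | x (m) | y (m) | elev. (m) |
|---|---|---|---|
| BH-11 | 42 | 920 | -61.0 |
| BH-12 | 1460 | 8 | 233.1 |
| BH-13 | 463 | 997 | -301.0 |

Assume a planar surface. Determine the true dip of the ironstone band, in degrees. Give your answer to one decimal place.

45.6°

Let the plane be z = a·x + b·y + c.
BH-12−BH-11: 1418a − 912b = 294.1;  BH-13−BH-11: 421a + 77b = −240.
Solving gives a = −0.39793, b = −0.94119.
Gradient magnitude |∇z| = √(a² + b²) = √(0.15835 + 0.88584) = 1.02185.
True dip = arctan(1.02185) = 45.6°, dipping toward NNE (azimuth ≈ 023°).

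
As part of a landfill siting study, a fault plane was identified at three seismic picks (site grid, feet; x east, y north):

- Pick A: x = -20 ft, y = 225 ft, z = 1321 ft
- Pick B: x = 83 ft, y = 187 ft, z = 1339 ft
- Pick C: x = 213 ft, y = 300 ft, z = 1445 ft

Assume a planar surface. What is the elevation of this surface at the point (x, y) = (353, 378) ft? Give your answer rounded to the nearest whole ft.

1537 ft

Let the plane be z = a·x + b·y + c.
Pick B−Pick A: 103a − 38b = 18;  Pick C−Pick A: 233a + 75b = 124.
Solving gives a = 0.36564, b = 0.51740.
Then c = 1321 − a·-20 − b·225 = 1211.90.
At (353, 378): z = 129.1 + 195.6 + 1211.90 = 1536.5 ft.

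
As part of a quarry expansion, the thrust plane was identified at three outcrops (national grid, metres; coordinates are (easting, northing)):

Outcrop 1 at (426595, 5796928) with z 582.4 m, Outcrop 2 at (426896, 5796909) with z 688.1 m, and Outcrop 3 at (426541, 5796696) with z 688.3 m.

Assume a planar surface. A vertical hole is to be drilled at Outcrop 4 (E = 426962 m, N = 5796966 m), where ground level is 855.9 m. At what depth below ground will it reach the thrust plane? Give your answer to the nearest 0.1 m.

177.1 m

Let the plane be z = a·E + b·N + c.
Outcrop 2−Outcrop 1: 301a − 19b = 105.7;  Outcrop 3−Outcrop 1: −54a − 232b = 105.9.
Solving gives a = 0.317681843, b = −0.530408705.
Then c = 582.4 − a·426595 − b·5796928 = 2939801.99.
At (426962, 5796966): z_contact = 135638.07 − 3074761.23 + 2939801.99 = 678.83 m.
Depth below ground = 855.9 − 678.83 = 177.1 m.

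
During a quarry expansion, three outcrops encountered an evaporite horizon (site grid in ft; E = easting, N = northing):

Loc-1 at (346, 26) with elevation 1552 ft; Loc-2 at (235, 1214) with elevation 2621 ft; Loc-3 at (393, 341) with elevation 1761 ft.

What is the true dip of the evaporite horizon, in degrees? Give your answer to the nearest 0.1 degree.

Let the plane be z = a·E + b·N + c.
Loc-2−Loc-1: −111a + 1188b = 1069;  Loc-3−Loc-1: 47a + 315b = 209.
Solving gives a = −0.97403, b = 0.80882.
Gradient magnitude |∇z| = √(a² + b²) = √(0.94874 + 0.65420) = 1.26607.
True dip = arctan(1.26607) = 51.7°, dipping toward SE (azimuth ≈ 130°).

51.7°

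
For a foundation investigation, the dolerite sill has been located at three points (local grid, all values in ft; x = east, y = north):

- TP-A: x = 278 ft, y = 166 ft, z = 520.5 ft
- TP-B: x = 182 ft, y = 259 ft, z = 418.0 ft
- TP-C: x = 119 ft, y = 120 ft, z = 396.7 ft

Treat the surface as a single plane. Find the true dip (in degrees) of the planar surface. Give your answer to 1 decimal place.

41.2°

Let the plane be z = a·x + b·y + c.
TP-B−TP-A: −96a + 93b = −102.5;  TP-C−TP-A: −159a − 46b = −123.8.
Solving gives a = 0.84510, b = −0.22979.
Gradient magnitude |∇z| = √(a² + b²) = √(0.71419 + 0.05280) = 0.87578.
True dip = arctan(0.87578) = 41.2°, dipping toward WNW (azimuth ≈ 285°).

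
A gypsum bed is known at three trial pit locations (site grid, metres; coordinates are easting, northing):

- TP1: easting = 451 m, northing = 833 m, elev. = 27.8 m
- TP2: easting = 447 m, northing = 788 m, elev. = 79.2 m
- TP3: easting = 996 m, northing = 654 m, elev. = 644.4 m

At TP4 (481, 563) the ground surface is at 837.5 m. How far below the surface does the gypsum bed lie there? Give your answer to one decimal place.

461.6 m

Two edge vectors: TP1→TP2 = (-4, -45, 51.4), TP1→TP3 = (545, -179, 616.6).
Normal n = (TP1→TP2) × (TP1→TP3) = (-18546.4, 30479.4, 25241).
So ∂z/∂easting = −n_x/n_z = 0.73477 and ∂z/∂northing = −n_y/n_z = −1.20754.
Intercept c from TP1: 27.8 − 331.38 + 1005.88 = 702.29.
At (481, 563): z_contact = 353.43 − 679.84 + 702.29 = 375.88 m.
Depth below ground = 837.5 − 375.88 = 461.6 m.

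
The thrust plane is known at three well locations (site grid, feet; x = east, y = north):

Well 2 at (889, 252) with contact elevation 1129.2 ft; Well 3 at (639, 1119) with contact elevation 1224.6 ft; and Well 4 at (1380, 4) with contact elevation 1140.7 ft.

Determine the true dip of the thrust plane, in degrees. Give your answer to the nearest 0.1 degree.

Let the plane be z = a·x + b·y + c.
Well 3−Well 2: −250a + 867b = 95.4;  Well 4−Well 2: 491a − 248b = 11.5.
Solving gives a = 0.09247, b = 0.13670.
Gradient magnitude |∇z| = √(a² + b²) = √(0.00855 + 0.01869) = 0.16503.
True dip = arctan(0.16503) = 9.4°, dipping toward SW (azimuth ≈ 214°).

9.4°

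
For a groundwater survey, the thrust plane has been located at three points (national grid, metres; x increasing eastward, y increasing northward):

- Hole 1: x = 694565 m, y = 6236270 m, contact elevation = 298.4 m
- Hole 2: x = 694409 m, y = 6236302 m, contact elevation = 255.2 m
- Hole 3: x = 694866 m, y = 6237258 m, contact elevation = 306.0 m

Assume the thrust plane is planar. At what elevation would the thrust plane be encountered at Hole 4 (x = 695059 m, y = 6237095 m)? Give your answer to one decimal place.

Let the plane be z = a·x + b·y + c.
Hole 2−Hole 1: −156a + 32b = −43.2;  Hole 3−Hole 1: 301a + 988b = 7.6.
Solving gives a = 0.262120176, b = −0.072164143.
Then c = 298.4 − a·694565 − b·6236270 = 268273.98.
At (695059, 6237095): z = 182189.0 − 450094.6 + 268273.98 = 368.4 m.

368.4 m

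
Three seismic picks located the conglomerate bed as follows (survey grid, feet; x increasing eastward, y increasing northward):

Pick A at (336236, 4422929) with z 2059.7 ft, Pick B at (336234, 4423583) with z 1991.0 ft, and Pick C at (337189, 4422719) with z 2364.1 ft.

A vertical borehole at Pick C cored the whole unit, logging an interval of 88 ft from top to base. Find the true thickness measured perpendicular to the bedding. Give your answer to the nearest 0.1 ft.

84.0 ft

Let the plane be z = a·x + b·y + c.
Pick B−Pick A: −2a + 654b = −68.7;  Pick C−Pick A: 953a − 210b = 304.4.
Solving gives a = 0.29646, b = −0.10414.
|∇z| = √(a²+b²) = 0.31422, so dip δ = arctan(0.31422) = 17.44°.
True thickness = vertical thickness × cos δ = 88 × cos 17.44° = 84.0 ft.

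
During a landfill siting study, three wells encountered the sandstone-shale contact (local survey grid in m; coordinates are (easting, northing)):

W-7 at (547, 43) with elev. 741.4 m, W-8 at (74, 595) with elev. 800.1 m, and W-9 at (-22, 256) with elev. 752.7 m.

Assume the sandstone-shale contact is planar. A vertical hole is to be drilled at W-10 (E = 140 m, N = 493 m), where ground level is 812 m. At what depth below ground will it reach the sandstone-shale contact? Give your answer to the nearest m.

23 m

Two edge vectors: W-7→W-8 = (-473, 552, 58.7), W-7→W-9 = (-569, 213, 11.3).
Normal n = (W-7→W-8) × (W-7→W-9) = (-6265.5, -28055.4, 213339).
So ∂z/∂E = −n_x/n_z = 0.02937 and ∂z/∂N = −n_y/n_z = 0.13151.
Intercept c from W-7: 741.4 − 16.06 − 5.65 = 719.68.
At (140, 493): z_contact = 4.1 + 64.8 + 719.68 = 788.6 m.
Depth below ground = 812 − 788.6 = 23 m.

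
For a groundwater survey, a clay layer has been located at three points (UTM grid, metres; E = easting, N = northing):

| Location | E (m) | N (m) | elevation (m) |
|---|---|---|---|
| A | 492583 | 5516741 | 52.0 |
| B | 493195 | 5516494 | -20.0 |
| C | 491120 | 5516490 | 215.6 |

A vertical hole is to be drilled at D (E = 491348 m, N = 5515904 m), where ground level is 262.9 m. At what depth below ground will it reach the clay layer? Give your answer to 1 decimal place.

79.1 m

Let the plane be z = a·E + b·N + c.
B−A: 612a − 247b = −72;  C−A: −1463a − 251b = 163.6.
Solving gives a = −0.113561682, b = 0.010122472.
Then c = 52 − a·492583 − b·5516741 = 147.50.
At (491348, 5515904): z_contact = −55798.31 + 55834.59 + 147.50 = 183.78 m.
Depth below ground = 262.9 − 183.78 = 79.1 m.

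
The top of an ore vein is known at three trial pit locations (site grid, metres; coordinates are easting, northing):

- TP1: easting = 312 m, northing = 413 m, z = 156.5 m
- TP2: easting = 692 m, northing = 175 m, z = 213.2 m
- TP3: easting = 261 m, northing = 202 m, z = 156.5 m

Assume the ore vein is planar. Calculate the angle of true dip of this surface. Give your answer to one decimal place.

Let the plane be z = a·easting + b·northing + c.
TP2−TP1: 380a − 238b = 56.7;  TP3−TP1: −51a − 211b = 0.
Solving gives a = 0.12959, b = −0.03132.
Gradient magnitude |∇z| = √(a² + b²) = √(0.01679 + 0.00098) = 0.13332.
True dip = arctan(0.13332) = 7.6°, dipping toward WNW (azimuth ≈ 284°).

7.6°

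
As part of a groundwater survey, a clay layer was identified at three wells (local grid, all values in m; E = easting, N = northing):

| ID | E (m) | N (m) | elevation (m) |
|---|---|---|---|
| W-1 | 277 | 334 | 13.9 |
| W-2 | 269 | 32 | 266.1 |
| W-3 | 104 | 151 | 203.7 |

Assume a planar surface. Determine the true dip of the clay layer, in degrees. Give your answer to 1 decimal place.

40.6°

Let the plane be z = a·E + b·N + c.
W-2−W-1: −8a − 302b = 252.2;  W-3−W-1: −173a − 183b = 189.8.
Solving gives a = −0.21990, b = −0.82927.
Gradient magnitude |∇z| = √(a² + b²) = √(0.04836 + 0.68770) = 0.85793.
True dip = arctan(0.85793) = 40.6°, dipping toward NNE (azimuth ≈ 015°).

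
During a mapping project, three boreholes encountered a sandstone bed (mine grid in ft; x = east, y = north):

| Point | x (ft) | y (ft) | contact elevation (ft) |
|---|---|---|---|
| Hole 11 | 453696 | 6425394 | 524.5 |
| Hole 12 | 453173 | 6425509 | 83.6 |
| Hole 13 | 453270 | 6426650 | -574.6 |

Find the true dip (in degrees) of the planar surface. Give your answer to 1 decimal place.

43.5°

Let the plane be z = a·x + b·y + c.
Hole 12−Hole 11: −523a + 115b = −440.9;  Hole 13−Hole 11: −426a + 1256b = −1099.1.
Solving gives a = 0.70304, b = −0.63663.
Gradient magnitude |∇z| = √(a² + b²) = √(0.49426 + 0.40530) = 0.94845.
True dip = arctan(0.94845) = 43.5°, dipping toward NW (azimuth ≈ 312°).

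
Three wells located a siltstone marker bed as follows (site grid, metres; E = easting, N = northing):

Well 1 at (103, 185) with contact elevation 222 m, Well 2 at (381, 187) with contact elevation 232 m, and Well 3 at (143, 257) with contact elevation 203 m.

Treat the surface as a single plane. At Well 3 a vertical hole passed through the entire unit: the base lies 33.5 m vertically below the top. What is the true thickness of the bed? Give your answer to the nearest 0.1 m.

32.2 m

Let the plane be z = a·E + b·N + c.
Well 2−Well 1: 278a + 2b = 10;  Well 3−Well 1: 40a + 72b = −19.
Solving gives a = 0.03802, b = −0.28501.
|∇z| = √(a²+b²) = 0.28754, so dip δ = arctan(0.28754) = 16.04°.
True thickness = vertical thickness × cos δ = 33.5 × cos 16.04° = 32.2 m.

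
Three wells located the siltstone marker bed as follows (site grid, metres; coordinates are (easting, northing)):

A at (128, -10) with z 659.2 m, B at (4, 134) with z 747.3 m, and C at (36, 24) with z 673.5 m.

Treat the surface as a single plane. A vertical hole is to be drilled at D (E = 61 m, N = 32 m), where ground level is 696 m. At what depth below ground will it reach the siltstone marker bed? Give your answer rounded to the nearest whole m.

Two edge vectors: A→B = (-124, 144, 88.1), A→C = (-92, 34, 14.3).
Normal n = (A→B) × (A→C) = (-936.2, -6332, 9032).
So ∂z/∂E = −n_x/n_z = 0.10365 and ∂z/∂N = −n_y/n_z = 0.70106.
Intercept c from A: 659.2 − 13.27 + 7.01 = 652.94.
At (61, 32): z_contact = 6.3 + 22.4 + 652.94 = 681.7 m.
Depth below ground = 696 − 681.7 = 14 m.

14 m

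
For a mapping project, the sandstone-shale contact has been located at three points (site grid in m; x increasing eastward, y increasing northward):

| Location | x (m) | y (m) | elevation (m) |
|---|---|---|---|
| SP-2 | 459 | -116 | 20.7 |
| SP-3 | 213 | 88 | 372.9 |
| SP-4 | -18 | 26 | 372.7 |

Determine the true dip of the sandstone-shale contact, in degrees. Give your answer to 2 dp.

53.49°

Two edge vectors: SP-2→SP-3 = (-246, 204, 352.2), SP-2→SP-4 = (-477, 142, 352).
Normal n = (SP-2→SP-3) × (SP-2→SP-4) = (21795.6, -81407.4, 62376).
So ∂z/∂x = −n_x/n_z = −0.34942 and ∂z/∂y = −n_y/n_z = 1.30511.
Gradient magnitude |∇z| = √(a² + b²) = √(0.12210 + 1.70331) = 1.35107.
True dip = arctan(1.35107) = 53.49°, dipping toward SSE (azimuth ≈ 165°).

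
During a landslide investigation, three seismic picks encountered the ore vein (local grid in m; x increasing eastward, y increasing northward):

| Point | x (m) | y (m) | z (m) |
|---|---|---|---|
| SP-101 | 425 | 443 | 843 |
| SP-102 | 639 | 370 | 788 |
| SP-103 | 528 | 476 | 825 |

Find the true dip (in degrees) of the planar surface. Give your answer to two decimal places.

Two edge vectors: SP-101→SP-102 = (214, -73, -55), SP-101→SP-103 = (103, 33, -18).
Normal n = (SP-101→SP-102) × (SP-101→SP-103) = (3129, -1813, 14581).
So ∂z/∂x = −n_x/n_z = −0.21459 and ∂z/∂y = −n_y/n_z = 0.12434.
Gradient magnitude |∇z| = √(a² + b²) = √(0.04605 + 0.01546) = 0.24801.
True dip = arctan(0.24801) = 13.93°, dipping toward ESE (azimuth ≈ 120°).

13.93°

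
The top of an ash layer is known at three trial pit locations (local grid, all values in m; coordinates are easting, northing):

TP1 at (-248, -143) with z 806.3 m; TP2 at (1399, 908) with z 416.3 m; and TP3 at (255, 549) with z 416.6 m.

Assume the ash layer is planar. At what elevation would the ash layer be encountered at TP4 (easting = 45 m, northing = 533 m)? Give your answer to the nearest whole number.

Let the plane be z = a·easting + b·northing + c.
TP2−TP1: 1647a + 1051b = −390;  TP3−TP1: 503a + 692b = −389.7.
Solving gives a = 0.22861, b = −0.72932.
Then c = 806.3 − a·-248 − b·-143 = 758.70.
At (45, 533): z = 10.3 − 388.7 + 758.70 = 380.3 m.

380 m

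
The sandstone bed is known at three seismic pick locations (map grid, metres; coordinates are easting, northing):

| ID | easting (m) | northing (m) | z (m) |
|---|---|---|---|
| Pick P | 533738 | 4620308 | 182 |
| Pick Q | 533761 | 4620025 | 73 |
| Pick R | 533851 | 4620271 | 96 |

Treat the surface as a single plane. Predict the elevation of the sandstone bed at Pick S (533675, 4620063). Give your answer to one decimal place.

Two edge vectors: Pick P→Pick Q = (23, -283, -109), Pick P→Pick R = (113, -37, -86).
Normal n = (Pick P→Pick Q) × (Pick P→Pick R) = (20305, -10339, 31128).
So ∂z/∂easting = −n_x/n_z = −0.652306605 and ∂z/∂northing = −n_y/n_z = 0.332144693.
Intercept c from Pick P: 182 + 348160.82 − 1534610.78 = −1186267.96.
At (533675, 4620063): z = −348119.7 + 1534529.4 − 1186267.96 = 141.7 m.

141.7 m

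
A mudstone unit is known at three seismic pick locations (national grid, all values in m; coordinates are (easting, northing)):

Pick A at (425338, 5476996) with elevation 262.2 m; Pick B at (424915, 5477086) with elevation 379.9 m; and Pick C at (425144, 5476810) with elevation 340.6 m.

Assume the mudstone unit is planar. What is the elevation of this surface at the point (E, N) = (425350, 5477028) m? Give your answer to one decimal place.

Let the plane be z = a·E + b·N + c.
Pick B−Pick A: −423a + 90b = 117.7;  Pick C−Pick A: −194a − 186b = 78.4.
Solving gives a = −0.301110903, b = −0.107443467.
Then c = 262.2 − a·425338 − b·5476996 = 716803.55.
At (425350, 5477028): z = −128077.5 − 588470.9 + 716803.55 = 255.1 m.

255.1 m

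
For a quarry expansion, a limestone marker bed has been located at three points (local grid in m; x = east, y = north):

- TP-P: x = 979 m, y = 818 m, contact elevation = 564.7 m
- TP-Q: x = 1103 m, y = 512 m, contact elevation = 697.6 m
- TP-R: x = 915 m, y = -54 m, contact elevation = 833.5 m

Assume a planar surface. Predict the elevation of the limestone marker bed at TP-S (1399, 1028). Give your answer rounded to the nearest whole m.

Two edge vectors: TP-P→TP-Q = (124, -306, 132.9), TP-P→TP-R = (-64, -872, 268.8).
Normal n = (TP-P→TP-Q) × (TP-P→TP-R) = (33636, -41836.8, -127712).
So ∂z/∂x = −n_x/n_z = 0.26337 and ∂z/∂y = −n_y/n_z = −0.32759.
Intercept c from TP-P: 564.7 − 257.84 + 267.97 = 574.82.
At (1399, 1028): z = 368.5 − 336.8 + 574.82 = 606.5 m.

607 m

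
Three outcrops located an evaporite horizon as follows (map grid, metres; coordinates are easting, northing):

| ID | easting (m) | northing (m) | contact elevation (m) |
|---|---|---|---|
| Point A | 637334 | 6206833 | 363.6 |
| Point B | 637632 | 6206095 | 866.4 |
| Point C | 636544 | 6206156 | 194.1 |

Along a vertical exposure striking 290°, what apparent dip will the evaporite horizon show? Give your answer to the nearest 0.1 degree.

35.3°

Let the plane be z = a·easting + b·northing + c.
Point B−Point A: 298a − 738b = 502.8;  Point C−Point A: −790a − 677b = −169.5.
Solving gives a = 0.59315, b = −0.44179.
Unit vector along 290° is (sin 290°, cos 290°) = (-0.9397, 0.3420).
Slope in that direction = a·(-0.9397) + b·(0.3420) = −0.70848.
Apparent dip = arctan|0.70848| = 35.3° (true dip is 36.5°, so apparent ≤ true as expected).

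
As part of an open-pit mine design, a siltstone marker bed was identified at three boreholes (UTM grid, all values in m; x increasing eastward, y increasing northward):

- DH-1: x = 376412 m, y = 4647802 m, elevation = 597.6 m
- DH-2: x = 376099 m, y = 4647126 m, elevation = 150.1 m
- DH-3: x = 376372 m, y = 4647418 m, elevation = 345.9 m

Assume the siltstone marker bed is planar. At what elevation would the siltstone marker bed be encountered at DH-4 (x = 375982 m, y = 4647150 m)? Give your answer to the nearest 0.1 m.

Let the plane be z = a·x + b·y + c.
DH-2−DH-1: −313a − 676b = −447.5;  DH-3−DH-1: −40a − 384b = −251.7.
Solving gives a = 0.018150979, b = 0.653578023.
Then c = 597.6 − a·376412 − b·4647802 = −3043935.89.
At (375982, 4647150): z = 6824.4 + 3037275.1 − 3043935.89 = 163.7 m.

163.7 m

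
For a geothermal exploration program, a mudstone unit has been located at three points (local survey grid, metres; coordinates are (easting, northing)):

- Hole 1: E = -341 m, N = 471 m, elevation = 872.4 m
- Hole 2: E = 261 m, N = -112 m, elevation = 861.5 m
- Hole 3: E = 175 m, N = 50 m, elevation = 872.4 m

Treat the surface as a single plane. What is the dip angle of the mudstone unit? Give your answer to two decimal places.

Let the plane be z = a·E + b·N + c.
Hole 2−Hole 1: 602a − 583b = −10.9;  Hole 3−Hole 1: 516a − 421b = 0.
Solving gives a = 0.09684, b = 0.11869.
Gradient magnitude |∇z| = √(a² + b²) = √(0.00938 + 0.01409) = 0.15319.
True dip = arctan(0.15319) = 8.71°, dipping toward SW (azimuth ≈ 219°).

8.71°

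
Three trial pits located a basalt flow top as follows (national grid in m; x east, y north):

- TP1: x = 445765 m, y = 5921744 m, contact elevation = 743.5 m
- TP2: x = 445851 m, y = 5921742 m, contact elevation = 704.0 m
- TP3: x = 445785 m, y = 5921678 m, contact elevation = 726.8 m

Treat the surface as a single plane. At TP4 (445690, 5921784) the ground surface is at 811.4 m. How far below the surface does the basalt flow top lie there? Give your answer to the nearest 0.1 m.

29.1 m

Two edge vectors: TP1→TP2 = (86, -2, -39.5), TP1→TP3 = (20, -66, -16.7).
Normal n = (TP1→TP2) × (TP1→TP3) = (-2573.6, 646.2, -5636).
So ∂z/∂x = −n_x/n_z = −0.456635912 and ∂z/∂y = −n_y/n_z = 0.114655784.
Intercept c from TP1: 743.5 + 203552.31 − 678962.20 = −474666.40.
At (445690, 5921784): z_contact = −203518.06 + 678966.79 − 474666.40 = 782.33 m.
Depth below ground = 811.4 − 782.33 = 29.1 m.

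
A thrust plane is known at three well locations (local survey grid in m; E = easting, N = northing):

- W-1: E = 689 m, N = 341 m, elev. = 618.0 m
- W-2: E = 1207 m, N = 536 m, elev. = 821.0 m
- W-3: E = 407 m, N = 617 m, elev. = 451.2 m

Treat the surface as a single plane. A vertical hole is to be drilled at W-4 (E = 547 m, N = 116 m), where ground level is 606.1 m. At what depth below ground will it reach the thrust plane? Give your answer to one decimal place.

Two edge vectors: W-1→W-2 = (518, 195, 203), W-1→W-3 = (-282, 276, -166.8).
Normal n = (W-1→W-2) × (W-1→W-3) = (-88554, 29156.4, 197958).
So ∂z/∂E = −n_x/n_z = 0.447337 and ∂z/∂N = −n_y/n_z = −0.147286.
Intercept c from W-1: 618 − 308.22 + 50.22 = 360.01.
At (547, 116): z_contact = 244.69 − 17.09 + 360.01 = 587.62 m.
Depth below ground = 606.1 − 587.62 = 18.5 m.

18.5 m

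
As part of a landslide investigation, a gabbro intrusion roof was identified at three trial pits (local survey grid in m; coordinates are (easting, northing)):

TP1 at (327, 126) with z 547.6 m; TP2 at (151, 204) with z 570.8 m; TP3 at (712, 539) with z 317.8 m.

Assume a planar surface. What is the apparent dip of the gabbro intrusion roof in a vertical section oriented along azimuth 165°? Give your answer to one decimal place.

Let the plane be z = a·E + b·N + c.
TP2−TP1: −176a + 78b = 23.2;  TP3−TP1: 385a + 413b = −229.8.
Solving gives a = −0.26778, b = −0.30679.
Unit vector along 165° is (sin 165°, cos 165°) = (0.2588, -0.9659).
Slope in that direction = a·(0.2588) + b·(-0.9659) = 0.22703.
Apparent dip = arctan|0.22703| = 12.8° (true dip is 22.2°, so apparent ≤ true as expected).

12.8°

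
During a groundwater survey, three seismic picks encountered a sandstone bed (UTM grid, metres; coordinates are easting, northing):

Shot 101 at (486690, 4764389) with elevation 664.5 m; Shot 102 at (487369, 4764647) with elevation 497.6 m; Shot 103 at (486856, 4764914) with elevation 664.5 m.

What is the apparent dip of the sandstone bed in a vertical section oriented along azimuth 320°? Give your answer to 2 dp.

Two edge vectors: Shot 101→Shot 102 = (679, 258, -166.9), Shot 101→Shot 103 = (166, 525, 0).
Normal n = (Shot 101→Shot 102) × (Shot 101→Shot 103) = (87622.5, -27705.4, 313647).
So ∂z/∂easting = −n_x/n_z = −0.27937 and ∂z/∂northing = −n_y/n_z = 0.08833.
Unit vector along 320° is (sin 320°, cos 320°) = (-0.6428, 0.7660).
Slope in that direction = a·(-0.6428) + b·(0.7660) = 0.24724.
Apparent dip = arctan|0.24724| = 13.89° (true dip is 16.3°, so apparent ≤ true as expected).

13.89°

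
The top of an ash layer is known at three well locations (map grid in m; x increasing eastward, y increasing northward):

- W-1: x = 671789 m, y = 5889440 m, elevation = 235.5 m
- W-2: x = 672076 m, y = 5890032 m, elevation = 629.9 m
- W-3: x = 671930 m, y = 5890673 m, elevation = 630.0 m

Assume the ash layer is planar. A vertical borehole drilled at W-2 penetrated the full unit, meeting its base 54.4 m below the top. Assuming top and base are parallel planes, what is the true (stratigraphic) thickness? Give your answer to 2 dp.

39.27 m

Let the plane be z = a·x + b·y + c.
W-2−W-1: 287a + 592b = 394.4;  W-3−W-1: 141a + 1233b = 394.5.
Solving gives a = 0.93473, b = 0.21306.
|∇z| = √(a²+b²) = 0.95871, so dip δ = arctan(0.95871) = 43.79°.
True thickness = vertical thickness × cos δ = 54.4 × cos 43.79° = 39.27 m.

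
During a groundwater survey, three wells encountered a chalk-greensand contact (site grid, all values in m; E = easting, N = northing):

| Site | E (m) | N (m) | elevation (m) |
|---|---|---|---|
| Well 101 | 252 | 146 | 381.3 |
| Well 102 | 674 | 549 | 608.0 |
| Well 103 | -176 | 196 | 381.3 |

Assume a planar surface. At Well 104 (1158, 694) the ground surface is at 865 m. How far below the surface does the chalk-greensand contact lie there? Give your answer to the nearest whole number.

156 m

Two edge vectors: Well 101→Well 102 = (422, 403, 226.7), Well 101→Well 103 = (-428, 50, 0).
Normal n = (Well 101→Well 102) × (Well 101→Well 103) = (-11335, -97027.6, 193584).
So ∂z/∂E = −n_x/n_z = 0.05855 and ∂z/∂N = −n_y/n_z = 0.50122.
Intercept c from Well 101: 381.3 − 14.76 − 73.18 = 293.37.
At (1158, 694): z_contact = 67.8 + 347.8 + 293.37 = 709.0 m.
Depth below ground = 865 − 709.0 = 156 m.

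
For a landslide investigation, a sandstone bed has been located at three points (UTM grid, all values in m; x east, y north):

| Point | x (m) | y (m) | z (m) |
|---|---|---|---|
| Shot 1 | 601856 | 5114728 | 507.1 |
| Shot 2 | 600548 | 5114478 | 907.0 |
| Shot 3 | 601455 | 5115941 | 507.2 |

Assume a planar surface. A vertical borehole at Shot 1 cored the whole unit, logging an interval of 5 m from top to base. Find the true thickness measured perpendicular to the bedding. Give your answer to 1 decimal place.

4.8 m

Let the plane be z = a·x + b·y + c.
Shot 2−Shot 1: −1308a − 250b = 399.9;  Shot 3−Shot 1: −401a + 1213b = 0.1.
Solving gives a = −0.28758, b = −0.09499.
|∇z| = √(a²+b²) = 0.30286, so dip δ = arctan(0.30286) = 16.85°.
True thickness = vertical thickness × cos δ = 5 × cos 16.85° = 4.8 m.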